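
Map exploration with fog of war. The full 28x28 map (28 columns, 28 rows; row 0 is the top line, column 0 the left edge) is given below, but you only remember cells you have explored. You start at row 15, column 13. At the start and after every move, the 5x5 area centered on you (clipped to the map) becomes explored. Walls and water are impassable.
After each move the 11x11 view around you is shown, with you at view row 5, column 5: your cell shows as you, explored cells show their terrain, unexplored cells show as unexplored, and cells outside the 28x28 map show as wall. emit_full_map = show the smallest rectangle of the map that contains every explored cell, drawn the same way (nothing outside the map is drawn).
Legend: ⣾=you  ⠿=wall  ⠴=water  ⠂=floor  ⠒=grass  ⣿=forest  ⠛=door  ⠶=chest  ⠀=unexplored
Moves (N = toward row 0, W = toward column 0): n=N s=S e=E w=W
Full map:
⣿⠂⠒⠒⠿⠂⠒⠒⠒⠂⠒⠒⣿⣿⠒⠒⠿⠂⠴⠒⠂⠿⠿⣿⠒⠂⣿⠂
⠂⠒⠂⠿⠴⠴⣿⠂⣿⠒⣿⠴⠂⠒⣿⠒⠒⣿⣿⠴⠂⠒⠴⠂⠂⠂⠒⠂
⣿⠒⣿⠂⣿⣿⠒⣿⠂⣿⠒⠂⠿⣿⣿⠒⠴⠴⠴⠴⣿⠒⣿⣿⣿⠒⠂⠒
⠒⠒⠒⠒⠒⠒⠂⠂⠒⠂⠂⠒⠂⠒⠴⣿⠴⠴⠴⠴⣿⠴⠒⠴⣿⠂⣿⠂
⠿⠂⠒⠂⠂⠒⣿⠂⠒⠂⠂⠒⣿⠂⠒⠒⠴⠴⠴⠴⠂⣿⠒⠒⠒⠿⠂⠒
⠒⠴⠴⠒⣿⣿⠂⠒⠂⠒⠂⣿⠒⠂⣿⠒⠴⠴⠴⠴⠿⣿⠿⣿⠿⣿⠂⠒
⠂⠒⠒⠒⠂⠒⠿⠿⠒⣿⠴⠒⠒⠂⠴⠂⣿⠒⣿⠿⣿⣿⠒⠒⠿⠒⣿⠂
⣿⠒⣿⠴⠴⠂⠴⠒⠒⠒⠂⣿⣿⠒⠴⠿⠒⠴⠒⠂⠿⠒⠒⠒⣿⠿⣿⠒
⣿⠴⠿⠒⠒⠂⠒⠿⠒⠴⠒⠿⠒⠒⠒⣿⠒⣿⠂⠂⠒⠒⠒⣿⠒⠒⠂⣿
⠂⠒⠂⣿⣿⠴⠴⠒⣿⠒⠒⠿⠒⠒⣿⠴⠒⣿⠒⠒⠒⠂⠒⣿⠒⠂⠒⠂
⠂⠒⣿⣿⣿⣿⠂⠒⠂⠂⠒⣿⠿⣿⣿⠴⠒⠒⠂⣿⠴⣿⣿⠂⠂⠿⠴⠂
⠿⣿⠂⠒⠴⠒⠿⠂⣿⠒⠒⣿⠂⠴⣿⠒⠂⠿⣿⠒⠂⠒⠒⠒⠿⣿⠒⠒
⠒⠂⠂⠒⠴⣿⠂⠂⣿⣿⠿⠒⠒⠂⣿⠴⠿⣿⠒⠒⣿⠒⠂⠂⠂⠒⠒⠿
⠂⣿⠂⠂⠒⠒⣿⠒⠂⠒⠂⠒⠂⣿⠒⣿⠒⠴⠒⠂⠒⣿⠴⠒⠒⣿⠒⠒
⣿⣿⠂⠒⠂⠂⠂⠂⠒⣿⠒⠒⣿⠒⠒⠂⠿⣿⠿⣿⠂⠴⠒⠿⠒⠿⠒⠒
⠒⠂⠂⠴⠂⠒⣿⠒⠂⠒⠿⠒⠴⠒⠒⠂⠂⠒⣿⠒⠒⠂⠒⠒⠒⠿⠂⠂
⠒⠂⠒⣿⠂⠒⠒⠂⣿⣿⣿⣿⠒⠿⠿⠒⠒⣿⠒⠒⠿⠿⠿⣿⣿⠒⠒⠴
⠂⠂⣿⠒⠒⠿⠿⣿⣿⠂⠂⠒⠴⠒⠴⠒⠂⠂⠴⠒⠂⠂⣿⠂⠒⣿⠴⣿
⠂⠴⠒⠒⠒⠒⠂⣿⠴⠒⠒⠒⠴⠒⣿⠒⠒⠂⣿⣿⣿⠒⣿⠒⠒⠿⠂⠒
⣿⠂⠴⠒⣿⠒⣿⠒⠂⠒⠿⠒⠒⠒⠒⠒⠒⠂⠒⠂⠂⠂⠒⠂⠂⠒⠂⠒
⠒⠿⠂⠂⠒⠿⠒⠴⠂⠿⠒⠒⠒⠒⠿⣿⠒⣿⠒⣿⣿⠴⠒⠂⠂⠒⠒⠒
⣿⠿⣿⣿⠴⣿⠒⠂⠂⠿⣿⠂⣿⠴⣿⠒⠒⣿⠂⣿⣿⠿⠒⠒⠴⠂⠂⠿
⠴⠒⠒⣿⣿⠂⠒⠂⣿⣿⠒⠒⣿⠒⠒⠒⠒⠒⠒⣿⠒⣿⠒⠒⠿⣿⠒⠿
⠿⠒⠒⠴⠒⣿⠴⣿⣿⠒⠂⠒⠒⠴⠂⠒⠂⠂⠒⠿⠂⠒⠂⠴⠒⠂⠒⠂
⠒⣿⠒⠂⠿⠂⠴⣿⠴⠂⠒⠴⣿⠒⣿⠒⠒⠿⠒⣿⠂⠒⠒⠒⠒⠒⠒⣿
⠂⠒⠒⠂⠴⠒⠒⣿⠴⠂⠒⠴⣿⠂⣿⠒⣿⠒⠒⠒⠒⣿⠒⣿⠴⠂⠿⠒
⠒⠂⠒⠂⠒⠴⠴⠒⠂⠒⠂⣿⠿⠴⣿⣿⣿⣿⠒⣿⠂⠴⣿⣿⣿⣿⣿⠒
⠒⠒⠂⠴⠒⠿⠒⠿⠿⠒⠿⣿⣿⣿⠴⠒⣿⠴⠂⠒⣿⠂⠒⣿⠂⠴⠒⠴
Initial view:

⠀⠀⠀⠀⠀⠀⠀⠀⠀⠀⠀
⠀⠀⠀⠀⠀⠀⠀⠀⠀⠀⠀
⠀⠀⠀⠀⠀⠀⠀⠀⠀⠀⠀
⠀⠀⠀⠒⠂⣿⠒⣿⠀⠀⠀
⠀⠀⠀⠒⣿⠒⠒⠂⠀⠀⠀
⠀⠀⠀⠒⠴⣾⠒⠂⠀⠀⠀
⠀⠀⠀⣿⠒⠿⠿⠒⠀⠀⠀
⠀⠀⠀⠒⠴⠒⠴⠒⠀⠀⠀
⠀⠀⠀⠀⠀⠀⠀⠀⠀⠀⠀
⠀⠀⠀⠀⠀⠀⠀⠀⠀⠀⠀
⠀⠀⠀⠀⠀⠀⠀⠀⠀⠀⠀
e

⠀⠀⠀⠀⠀⠀⠀⠀⠀⠀⠀
⠀⠀⠀⠀⠀⠀⠀⠀⠀⠀⠀
⠀⠀⠀⠀⠀⠀⠀⠀⠀⠀⠀
⠀⠀⠒⠂⣿⠒⣿⠒⠀⠀⠀
⠀⠀⠒⣿⠒⠒⠂⠿⠀⠀⠀
⠀⠀⠒⠴⠒⣾⠂⠂⠀⠀⠀
⠀⠀⣿⠒⠿⠿⠒⠒⠀⠀⠀
⠀⠀⠒⠴⠒⠴⠒⠂⠀⠀⠀
⠀⠀⠀⠀⠀⠀⠀⠀⠀⠀⠀
⠀⠀⠀⠀⠀⠀⠀⠀⠀⠀⠀
⠀⠀⠀⠀⠀⠀⠀⠀⠀⠀⠀

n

⠀⠀⠀⠀⠀⠀⠀⠀⠀⠀⠀
⠀⠀⠀⠀⠀⠀⠀⠀⠀⠀⠀
⠀⠀⠀⠀⠀⠀⠀⠀⠀⠀⠀
⠀⠀⠀⠒⠂⣿⠴⠿⠀⠀⠀
⠀⠀⠒⠂⣿⠒⣿⠒⠀⠀⠀
⠀⠀⠒⣿⠒⣾⠂⠿⠀⠀⠀
⠀⠀⠒⠴⠒⠒⠂⠂⠀⠀⠀
⠀⠀⣿⠒⠿⠿⠒⠒⠀⠀⠀
⠀⠀⠒⠴⠒⠴⠒⠂⠀⠀⠀
⠀⠀⠀⠀⠀⠀⠀⠀⠀⠀⠀
⠀⠀⠀⠀⠀⠀⠀⠀⠀⠀⠀

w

⠀⠀⠀⠀⠀⠀⠀⠀⠀⠀⠀
⠀⠀⠀⠀⠀⠀⠀⠀⠀⠀⠀
⠀⠀⠀⠀⠀⠀⠀⠀⠀⠀⠀
⠀⠀⠀⠒⠒⠂⣿⠴⠿⠀⠀
⠀⠀⠀⠒⠂⣿⠒⣿⠒⠀⠀
⠀⠀⠀⠒⣿⣾⠒⠂⠿⠀⠀
⠀⠀⠀⠒⠴⠒⠒⠂⠂⠀⠀
⠀⠀⠀⣿⠒⠿⠿⠒⠒⠀⠀
⠀⠀⠀⠒⠴⠒⠴⠒⠂⠀⠀
⠀⠀⠀⠀⠀⠀⠀⠀⠀⠀⠀
⠀⠀⠀⠀⠀⠀⠀⠀⠀⠀⠀

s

⠀⠀⠀⠀⠀⠀⠀⠀⠀⠀⠀
⠀⠀⠀⠀⠀⠀⠀⠀⠀⠀⠀
⠀⠀⠀⠒⠒⠂⣿⠴⠿⠀⠀
⠀⠀⠀⠒⠂⣿⠒⣿⠒⠀⠀
⠀⠀⠀⠒⣿⠒⠒⠂⠿⠀⠀
⠀⠀⠀⠒⠴⣾⠒⠂⠂⠀⠀
⠀⠀⠀⣿⠒⠿⠿⠒⠒⠀⠀
⠀⠀⠀⠒⠴⠒⠴⠒⠂⠀⠀
⠀⠀⠀⠀⠀⠀⠀⠀⠀⠀⠀
⠀⠀⠀⠀⠀⠀⠀⠀⠀⠀⠀
⠀⠀⠀⠀⠀⠀⠀⠀⠀⠀⠀

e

⠀⠀⠀⠀⠀⠀⠀⠀⠀⠀⠀
⠀⠀⠀⠀⠀⠀⠀⠀⠀⠀⠀
⠀⠀⠒⠒⠂⣿⠴⠿⠀⠀⠀
⠀⠀⠒⠂⣿⠒⣿⠒⠀⠀⠀
⠀⠀⠒⣿⠒⠒⠂⠿⠀⠀⠀
⠀⠀⠒⠴⠒⣾⠂⠂⠀⠀⠀
⠀⠀⣿⠒⠿⠿⠒⠒⠀⠀⠀
⠀⠀⠒⠴⠒⠴⠒⠂⠀⠀⠀
⠀⠀⠀⠀⠀⠀⠀⠀⠀⠀⠀
⠀⠀⠀⠀⠀⠀⠀⠀⠀⠀⠀
⠀⠀⠀⠀⠀⠀⠀⠀⠀⠀⠀

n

⠀⠀⠀⠀⠀⠀⠀⠀⠀⠀⠀
⠀⠀⠀⠀⠀⠀⠀⠀⠀⠀⠀
⠀⠀⠀⠀⠀⠀⠀⠀⠀⠀⠀
⠀⠀⠒⠒⠂⣿⠴⠿⠀⠀⠀
⠀⠀⠒⠂⣿⠒⣿⠒⠀⠀⠀
⠀⠀⠒⣿⠒⣾⠂⠿⠀⠀⠀
⠀⠀⠒⠴⠒⠒⠂⠂⠀⠀⠀
⠀⠀⣿⠒⠿⠿⠒⠒⠀⠀⠀
⠀⠀⠒⠴⠒⠴⠒⠂⠀⠀⠀
⠀⠀⠀⠀⠀⠀⠀⠀⠀⠀⠀
⠀⠀⠀⠀⠀⠀⠀⠀⠀⠀⠀

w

⠀⠀⠀⠀⠀⠀⠀⠀⠀⠀⠀
⠀⠀⠀⠀⠀⠀⠀⠀⠀⠀⠀
⠀⠀⠀⠀⠀⠀⠀⠀⠀⠀⠀
⠀⠀⠀⠒⠒⠂⣿⠴⠿⠀⠀
⠀⠀⠀⠒⠂⣿⠒⣿⠒⠀⠀
⠀⠀⠀⠒⣿⣾⠒⠂⠿⠀⠀
⠀⠀⠀⠒⠴⠒⠒⠂⠂⠀⠀
⠀⠀⠀⣿⠒⠿⠿⠒⠒⠀⠀
⠀⠀⠀⠒⠴⠒⠴⠒⠂⠀⠀
⠀⠀⠀⠀⠀⠀⠀⠀⠀⠀⠀
⠀⠀⠀⠀⠀⠀⠀⠀⠀⠀⠀

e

⠀⠀⠀⠀⠀⠀⠀⠀⠀⠀⠀
⠀⠀⠀⠀⠀⠀⠀⠀⠀⠀⠀
⠀⠀⠀⠀⠀⠀⠀⠀⠀⠀⠀
⠀⠀⠒⠒⠂⣿⠴⠿⠀⠀⠀
⠀⠀⠒⠂⣿⠒⣿⠒⠀⠀⠀
⠀⠀⠒⣿⠒⣾⠂⠿⠀⠀⠀
⠀⠀⠒⠴⠒⠒⠂⠂⠀⠀⠀
⠀⠀⣿⠒⠿⠿⠒⠒⠀⠀⠀
⠀⠀⠒⠴⠒⠴⠒⠂⠀⠀⠀
⠀⠀⠀⠀⠀⠀⠀⠀⠀⠀⠀
⠀⠀⠀⠀⠀⠀⠀⠀⠀⠀⠀

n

⠀⠀⠀⠀⠀⠀⠀⠀⠀⠀⠀
⠀⠀⠀⠀⠀⠀⠀⠀⠀⠀⠀
⠀⠀⠀⠀⠀⠀⠀⠀⠀⠀⠀
⠀⠀⠀⠂⠴⣿⠒⠂⠀⠀⠀
⠀⠀⠒⠒⠂⣿⠴⠿⠀⠀⠀
⠀⠀⠒⠂⣿⣾⣿⠒⠀⠀⠀
⠀⠀⠒⣿⠒⠒⠂⠿⠀⠀⠀
⠀⠀⠒⠴⠒⠒⠂⠂⠀⠀⠀
⠀⠀⣿⠒⠿⠿⠒⠒⠀⠀⠀
⠀⠀⠒⠴⠒⠴⠒⠂⠀⠀⠀
⠀⠀⠀⠀⠀⠀⠀⠀⠀⠀⠀

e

⠀⠀⠀⠀⠀⠀⠀⠀⠀⠀⠀
⠀⠀⠀⠀⠀⠀⠀⠀⠀⠀⠀
⠀⠀⠀⠀⠀⠀⠀⠀⠀⠀⠀
⠀⠀⠂⠴⣿⠒⠂⠿⠀⠀⠀
⠀⠒⠒⠂⣿⠴⠿⣿⠀⠀⠀
⠀⠒⠂⣿⠒⣾⠒⠴⠀⠀⠀
⠀⠒⣿⠒⠒⠂⠿⣿⠀⠀⠀
⠀⠒⠴⠒⠒⠂⠂⠒⠀⠀⠀
⠀⣿⠒⠿⠿⠒⠒⠀⠀⠀⠀
⠀⠒⠴⠒⠴⠒⠂⠀⠀⠀⠀
⠀⠀⠀⠀⠀⠀⠀⠀⠀⠀⠀

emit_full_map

⠀⠂⠴⣿⠒⠂⠿
⠒⠒⠂⣿⠴⠿⣿
⠒⠂⣿⠒⣾⠒⠴
⠒⣿⠒⠒⠂⠿⣿
⠒⠴⠒⠒⠂⠂⠒
⣿⠒⠿⠿⠒⠒⠀
⠒⠴⠒⠴⠒⠂⠀

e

⠀⠀⠀⠀⠀⠀⠀⠀⠀⠀⠀
⠀⠀⠀⠀⠀⠀⠀⠀⠀⠀⠀
⠀⠀⠀⠀⠀⠀⠀⠀⠀⠀⠀
⠀⠂⠴⣿⠒⠂⠿⣿⠀⠀⠀
⠒⠒⠂⣿⠴⠿⣿⠒⠀⠀⠀
⠒⠂⣿⠒⣿⣾⠴⠒⠀⠀⠀
⠒⣿⠒⠒⠂⠿⣿⠿⠀⠀⠀
⠒⠴⠒⠒⠂⠂⠒⣿⠀⠀⠀
⣿⠒⠿⠿⠒⠒⠀⠀⠀⠀⠀
⠒⠴⠒⠴⠒⠂⠀⠀⠀⠀⠀
⠀⠀⠀⠀⠀⠀⠀⠀⠀⠀⠀

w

⠀⠀⠀⠀⠀⠀⠀⠀⠀⠀⠀
⠀⠀⠀⠀⠀⠀⠀⠀⠀⠀⠀
⠀⠀⠀⠀⠀⠀⠀⠀⠀⠀⠀
⠀⠀⠂⠴⣿⠒⠂⠿⣿⠀⠀
⠀⠒⠒⠂⣿⠴⠿⣿⠒⠀⠀
⠀⠒⠂⣿⠒⣾⠒⠴⠒⠀⠀
⠀⠒⣿⠒⠒⠂⠿⣿⠿⠀⠀
⠀⠒⠴⠒⠒⠂⠂⠒⣿⠀⠀
⠀⣿⠒⠿⠿⠒⠒⠀⠀⠀⠀
⠀⠒⠴⠒⠴⠒⠂⠀⠀⠀⠀
⠀⠀⠀⠀⠀⠀⠀⠀⠀⠀⠀

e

⠀⠀⠀⠀⠀⠀⠀⠀⠀⠀⠀
⠀⠀⠀⠀⠀⠀⠀⠀⠀⠀⠀
⠀⠀⠀⠀⠀⠀⠀⠀⠀⠀⠀
⠀⠂⠴⣿⠒⠂⠿⣿⠀⠀⠀
⠒⠒⠂⣿⠴⠿⣿⠒⠀⠀⠀
⠒⠂⣿⠒⣿⣾⠴⠒⠀⠀⠀
⠒⣿⠒⠒⠂⠿⣿⠿⠀⠀⠀
⠒⠴⠒⠒⠂⠂⠒⣿⠀⠀⠀
⣿⠒⠿⠿⠒⠒⠀⠀⠀⠀⠀
⠒⠴⠒⠴⠒⠂⠀⠀⠀⠀⠀
⠀⠀⠀⠀⠀⠀⠀⠀⠀⠀⠀

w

⠀⠀⠀⠀⠀⠀⠀⠀⠀⠀⠀
⠀⠀⠀⠀⠀⠀⠀⠀⠀⠀⠀
⠀⠀⠀⠀⠀⠀⠀⠀⠀⠀⠀
⠀⠀⠂⠴⣿⠒⠂⠿⣿⠀⠀
⠀⠒⠒⠂⣿⠴⠿⣿⠒⠀⠀
⠀⠒⠂⣿⠒⣾⠒⠴⠒⠀⠀
⠀⠒⣿⠒⠒⠂⠿⣿⠿⠀⠀
⠀⠒⠴⠒⠒⠂⠂⠒⣿⠀⠀
⠀⣿⠒⠿⠿⠒⠒⠀⠀⠀⠀
⠀⠒⠴⠒⠴⠒⠂⠀⠀⠀⠀
⠀⠀⠀⠀⠀⠀⠀⠀⠀⠀⠀

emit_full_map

⠀⠂⠴⣿⠒⠂⠿⣿
⠒⠒⠂⣿⠴⠿⣿⠒
⠒⠂⣿⠒⣾⠒⠴⠒
⠒⣿⠒⠒⠂⠿⣿⠿
⠒⠴⠒⠒⠂⠂⠒⣿
⣿⠒⠿⠿⠒⠒⠀⠀
⠒⠴⠒⠴⠒⠂⠀⠀


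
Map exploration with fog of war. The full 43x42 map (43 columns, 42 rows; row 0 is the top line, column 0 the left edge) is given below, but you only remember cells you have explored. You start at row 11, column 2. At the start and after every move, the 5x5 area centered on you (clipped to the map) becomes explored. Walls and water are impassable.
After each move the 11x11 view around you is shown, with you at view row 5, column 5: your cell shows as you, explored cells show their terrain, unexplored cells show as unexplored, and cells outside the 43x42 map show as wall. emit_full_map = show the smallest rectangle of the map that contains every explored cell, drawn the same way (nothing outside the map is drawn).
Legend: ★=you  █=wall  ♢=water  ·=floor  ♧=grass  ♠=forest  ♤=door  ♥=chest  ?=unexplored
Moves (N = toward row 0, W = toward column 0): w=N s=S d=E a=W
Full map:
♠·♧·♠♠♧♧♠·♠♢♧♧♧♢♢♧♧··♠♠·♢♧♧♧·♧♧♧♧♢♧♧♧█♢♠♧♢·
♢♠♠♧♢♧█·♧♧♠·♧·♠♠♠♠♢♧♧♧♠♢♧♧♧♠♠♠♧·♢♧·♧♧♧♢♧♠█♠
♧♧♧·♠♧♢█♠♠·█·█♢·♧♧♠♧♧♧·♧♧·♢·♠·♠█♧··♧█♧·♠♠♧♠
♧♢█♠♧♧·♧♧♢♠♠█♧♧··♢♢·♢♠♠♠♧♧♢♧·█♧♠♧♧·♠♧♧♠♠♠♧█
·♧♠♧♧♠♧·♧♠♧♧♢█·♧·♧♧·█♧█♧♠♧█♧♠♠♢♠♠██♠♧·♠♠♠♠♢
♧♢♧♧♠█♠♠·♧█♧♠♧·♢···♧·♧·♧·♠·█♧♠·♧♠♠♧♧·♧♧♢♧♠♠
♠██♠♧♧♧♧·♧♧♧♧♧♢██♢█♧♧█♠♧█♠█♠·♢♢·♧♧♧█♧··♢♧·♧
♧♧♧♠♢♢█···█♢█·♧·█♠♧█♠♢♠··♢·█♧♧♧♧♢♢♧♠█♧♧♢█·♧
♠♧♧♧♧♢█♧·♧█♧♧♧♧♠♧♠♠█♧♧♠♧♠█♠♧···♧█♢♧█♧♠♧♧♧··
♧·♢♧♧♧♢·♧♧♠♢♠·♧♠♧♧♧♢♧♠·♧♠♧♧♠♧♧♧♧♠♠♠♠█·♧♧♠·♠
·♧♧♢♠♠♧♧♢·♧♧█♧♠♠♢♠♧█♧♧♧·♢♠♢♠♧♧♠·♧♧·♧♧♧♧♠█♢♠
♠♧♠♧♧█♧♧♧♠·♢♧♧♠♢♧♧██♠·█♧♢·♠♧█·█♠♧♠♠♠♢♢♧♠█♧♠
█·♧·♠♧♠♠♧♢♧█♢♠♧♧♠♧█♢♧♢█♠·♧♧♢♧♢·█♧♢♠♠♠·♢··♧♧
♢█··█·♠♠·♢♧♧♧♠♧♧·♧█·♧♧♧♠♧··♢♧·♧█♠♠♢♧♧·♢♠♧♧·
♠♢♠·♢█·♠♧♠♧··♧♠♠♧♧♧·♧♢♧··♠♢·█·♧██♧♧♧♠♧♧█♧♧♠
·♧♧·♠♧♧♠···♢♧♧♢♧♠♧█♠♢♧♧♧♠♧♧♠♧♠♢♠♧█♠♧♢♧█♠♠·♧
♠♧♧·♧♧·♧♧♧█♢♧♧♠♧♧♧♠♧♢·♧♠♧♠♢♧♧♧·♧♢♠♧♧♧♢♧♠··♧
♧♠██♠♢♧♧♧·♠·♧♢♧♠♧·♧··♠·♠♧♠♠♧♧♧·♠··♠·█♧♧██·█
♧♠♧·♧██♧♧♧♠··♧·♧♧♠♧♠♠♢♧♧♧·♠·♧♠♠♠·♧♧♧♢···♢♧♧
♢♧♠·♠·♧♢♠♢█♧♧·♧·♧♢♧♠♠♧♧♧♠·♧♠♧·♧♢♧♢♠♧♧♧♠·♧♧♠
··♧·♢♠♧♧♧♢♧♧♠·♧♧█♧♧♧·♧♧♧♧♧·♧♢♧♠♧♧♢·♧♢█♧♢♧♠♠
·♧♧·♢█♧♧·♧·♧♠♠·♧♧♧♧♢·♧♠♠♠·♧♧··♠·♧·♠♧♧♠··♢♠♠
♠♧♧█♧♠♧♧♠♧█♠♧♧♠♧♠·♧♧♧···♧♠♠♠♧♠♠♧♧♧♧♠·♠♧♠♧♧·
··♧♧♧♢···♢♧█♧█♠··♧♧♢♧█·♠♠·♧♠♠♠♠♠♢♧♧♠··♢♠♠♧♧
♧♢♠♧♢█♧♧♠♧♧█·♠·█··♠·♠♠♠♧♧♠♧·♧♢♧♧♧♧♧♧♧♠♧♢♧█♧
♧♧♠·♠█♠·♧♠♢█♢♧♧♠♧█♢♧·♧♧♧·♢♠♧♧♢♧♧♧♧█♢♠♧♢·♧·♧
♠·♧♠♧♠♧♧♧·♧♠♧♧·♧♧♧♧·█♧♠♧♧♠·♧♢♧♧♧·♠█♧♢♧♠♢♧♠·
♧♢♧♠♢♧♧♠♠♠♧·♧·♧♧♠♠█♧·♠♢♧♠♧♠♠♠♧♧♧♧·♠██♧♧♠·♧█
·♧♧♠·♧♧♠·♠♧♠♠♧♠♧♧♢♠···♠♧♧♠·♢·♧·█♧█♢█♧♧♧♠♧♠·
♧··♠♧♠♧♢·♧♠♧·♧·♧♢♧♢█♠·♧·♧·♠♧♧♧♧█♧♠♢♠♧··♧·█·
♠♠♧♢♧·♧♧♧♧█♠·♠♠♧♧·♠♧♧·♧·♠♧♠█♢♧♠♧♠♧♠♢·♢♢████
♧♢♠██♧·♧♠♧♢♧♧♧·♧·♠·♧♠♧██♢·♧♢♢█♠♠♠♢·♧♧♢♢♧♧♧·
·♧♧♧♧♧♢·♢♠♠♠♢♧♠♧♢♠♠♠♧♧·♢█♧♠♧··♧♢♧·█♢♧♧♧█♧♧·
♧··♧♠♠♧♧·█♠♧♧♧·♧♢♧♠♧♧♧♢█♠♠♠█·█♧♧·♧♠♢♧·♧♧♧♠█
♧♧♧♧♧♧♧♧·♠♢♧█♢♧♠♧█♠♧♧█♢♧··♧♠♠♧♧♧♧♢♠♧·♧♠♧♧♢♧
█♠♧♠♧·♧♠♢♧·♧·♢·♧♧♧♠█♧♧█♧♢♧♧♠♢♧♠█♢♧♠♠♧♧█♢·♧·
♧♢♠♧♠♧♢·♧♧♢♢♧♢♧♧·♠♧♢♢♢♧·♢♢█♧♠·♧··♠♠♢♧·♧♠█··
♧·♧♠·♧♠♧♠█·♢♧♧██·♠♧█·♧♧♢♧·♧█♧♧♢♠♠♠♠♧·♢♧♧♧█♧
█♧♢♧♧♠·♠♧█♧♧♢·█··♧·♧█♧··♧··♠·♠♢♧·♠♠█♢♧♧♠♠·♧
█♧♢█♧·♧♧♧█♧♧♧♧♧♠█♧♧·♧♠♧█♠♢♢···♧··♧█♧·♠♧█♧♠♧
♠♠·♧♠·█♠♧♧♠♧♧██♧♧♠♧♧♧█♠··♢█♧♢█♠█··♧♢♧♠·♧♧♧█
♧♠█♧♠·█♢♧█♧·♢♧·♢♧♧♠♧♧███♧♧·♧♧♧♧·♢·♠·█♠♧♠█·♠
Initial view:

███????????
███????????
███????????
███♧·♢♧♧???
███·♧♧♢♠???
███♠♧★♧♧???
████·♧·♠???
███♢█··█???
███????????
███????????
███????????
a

████???????
████???????
████???????
████♧·♢♧♧??
████·♧♧♢♠??
████♠★♠♧♧??
█████·♧·♠??
████♢█··█??
████???????
████???????
████???????

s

████???????
████???????
████♧·♢♧♧??
████·♧♧♢♠??
████♠♧♠♧♧??
█████★♧·♠??
████♢█··█??
████♠♢♠·???
████???????
████???????
████???????

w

████???????
████???????
████???????
████♧·♢♧♧??
████·♧♧♢♠??
████♠★♠♧♧??
█████·♧·♠??
████♢█··█??
████♠♢♠·???
████???????
████???????

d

███????????
███????????
███????????
███♧·♢♧♧???
███·♧♧♢♠???
███♠♧★♧♧???
████·♧·♠???
███♢█··█???
███♠♢♠·????
███????????
███????????

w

███????????
███????????
███????????
███♠♧♧♧♧???
███♧·♢♧♧???
███·♧★♢♠???
███♠♧♠♧♧???
████·♧·♠???
███♢█··█???
███♠♢♠·????
███????????

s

███????????
███????????
███♠♧♧♧♧???
███♧·♢♧♧???
███·♧♧♢♠???
███♠♧★♧♧???
████·♧·♠???
███♢█··█???
███♠♢♠·????
███????????
███????????

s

███????????
███♠♧♧♧♧???
███♧·♢♧♧???
███·♧♧♢♠???
███♠♧♠♧♧???
████·★·♠???
███♢█··█???
███♠♢♠·♢???
███????????
███????????
███????????

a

████???????
████♠♧♧♧♧??
████♧·♢♧♧??
████·♧♧♢♠??
████♠♧♠♧♧??
█████★♧·♠??
████♢█··█??
████♠♢♠·♢??
████???????
████???????
████???????

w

████???????
████???????
████♠♧♧♧♧??
████♧·♢♧♧??
████·♧♧♢♠??
████♠★♠♧♧??
█████·♧·♠??
████♢█··█??
████♠♢♠·♢??
████???????
████???????

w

████???????
████???????
████???????
████♠♧♧♧♧??
████♧·♢♧♧??
████·★♧♢♠??
████♠♧♠♧♧??
█████·♧·♠??
████♢█··█??
████♠♢♠·♢??
████???????

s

████???????
████???????
████♠♧♧♧♧??
████♧·♢♧♧??
████·♧♧♢♠??
████♠★♠♧♧??
█████·♧·♠??
████♢█··█??
████♠♢♠·♢??
████???????
████???????

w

████???????
████???????
████???????
████♠♧♧♧♧??
████♧·♢♧♧??
████·★♧♢♠??
████♠♧♠♧♧??
█████·♧·♠??
████♢█··█??
████♠♢♠·♢??
████???????

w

████???????
████???????
████???????
████♧♧♧♠???
████♠♧♧♧♧??
████♧★♢♧♧??
████·♧♧♢♠??
████♠♧♠♧♧??
█████·♧·♠??
████♢█··█??
████♠♢♠·♢??

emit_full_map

♧♧♧♠?
♠♧♧♧♧
♧★♢♧♧
·♧♧♢♠
♠♧♠♧♧
█·♧·♠
♢█··█
♠♢♠·♢

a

█████??????
█████??????
█████??????
█████♧♧♧♠??
█████♠♧♧♧♧?
█████★·♢♧♧?
█████·♧♧♢♠?
█████♠♧♠♧♧?
██████·♧·♠?
█████♢█··█?
█████♠♢♠·♢?

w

█████??????
█████??????
█████??????
█████♠██???
█████♧♧♧♠??
█████★♧♧♧♧?
█████♧·♢♧♧?
█████·♧♧♢♠?
█████♠♧♠♧♧?
██████·♧·♠?
█████♢█··█?

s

█████??????
█████??????
█████♠██???
█████♧♧♧♠??
█████♠♧♧♧♧?
█████★·♢♧♧?
█████·♧♧♢♠?
█████♠♧♠♧♧?
██████·♧·♠?
█████♢█··█?
█████♠♢♠·♢?

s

█████??????
█████♠██???
█████♧♧♧♠??
█████♠♧♧♧♧?
█████♧·♢♧♧?
█████★♧♧♢♠?
█████♠♧♠♧♧?
██████·♧·♠?
█████♢█··█?
█████♠♢♠·♢?
█████??????

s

█████♠██???
█████♧♧♧♠??
█████♠♧♧♧♧?
█████♧·♢♧♧?
█████·♧♧♢♠?
█████★♧♠♧♧?
██████·♧·♠?
█████♢█··█?
█████♠♢♠·♢?
█████??????
█████??????

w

█████??????
█████♠██???
█████♧♧♧♠??
█████♠♧♧♧♧?
█████♧·♢♧♧?
█████★♧♧♢♠?
█████♠♧♠♧♧?
██████·♧·♠?
█████♢█··█?
█████♠♢♠·♢?
█████??????

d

████???????
████♠██????
████♧♧♧♠???
████♠♧♧♧♧??
████♧·♢♧♧??
████·★♧♢♠??
████♠♧♠♧♧??
█████·♧·♠??
████♢█··█??
████♠♢♠·♢??
████???????


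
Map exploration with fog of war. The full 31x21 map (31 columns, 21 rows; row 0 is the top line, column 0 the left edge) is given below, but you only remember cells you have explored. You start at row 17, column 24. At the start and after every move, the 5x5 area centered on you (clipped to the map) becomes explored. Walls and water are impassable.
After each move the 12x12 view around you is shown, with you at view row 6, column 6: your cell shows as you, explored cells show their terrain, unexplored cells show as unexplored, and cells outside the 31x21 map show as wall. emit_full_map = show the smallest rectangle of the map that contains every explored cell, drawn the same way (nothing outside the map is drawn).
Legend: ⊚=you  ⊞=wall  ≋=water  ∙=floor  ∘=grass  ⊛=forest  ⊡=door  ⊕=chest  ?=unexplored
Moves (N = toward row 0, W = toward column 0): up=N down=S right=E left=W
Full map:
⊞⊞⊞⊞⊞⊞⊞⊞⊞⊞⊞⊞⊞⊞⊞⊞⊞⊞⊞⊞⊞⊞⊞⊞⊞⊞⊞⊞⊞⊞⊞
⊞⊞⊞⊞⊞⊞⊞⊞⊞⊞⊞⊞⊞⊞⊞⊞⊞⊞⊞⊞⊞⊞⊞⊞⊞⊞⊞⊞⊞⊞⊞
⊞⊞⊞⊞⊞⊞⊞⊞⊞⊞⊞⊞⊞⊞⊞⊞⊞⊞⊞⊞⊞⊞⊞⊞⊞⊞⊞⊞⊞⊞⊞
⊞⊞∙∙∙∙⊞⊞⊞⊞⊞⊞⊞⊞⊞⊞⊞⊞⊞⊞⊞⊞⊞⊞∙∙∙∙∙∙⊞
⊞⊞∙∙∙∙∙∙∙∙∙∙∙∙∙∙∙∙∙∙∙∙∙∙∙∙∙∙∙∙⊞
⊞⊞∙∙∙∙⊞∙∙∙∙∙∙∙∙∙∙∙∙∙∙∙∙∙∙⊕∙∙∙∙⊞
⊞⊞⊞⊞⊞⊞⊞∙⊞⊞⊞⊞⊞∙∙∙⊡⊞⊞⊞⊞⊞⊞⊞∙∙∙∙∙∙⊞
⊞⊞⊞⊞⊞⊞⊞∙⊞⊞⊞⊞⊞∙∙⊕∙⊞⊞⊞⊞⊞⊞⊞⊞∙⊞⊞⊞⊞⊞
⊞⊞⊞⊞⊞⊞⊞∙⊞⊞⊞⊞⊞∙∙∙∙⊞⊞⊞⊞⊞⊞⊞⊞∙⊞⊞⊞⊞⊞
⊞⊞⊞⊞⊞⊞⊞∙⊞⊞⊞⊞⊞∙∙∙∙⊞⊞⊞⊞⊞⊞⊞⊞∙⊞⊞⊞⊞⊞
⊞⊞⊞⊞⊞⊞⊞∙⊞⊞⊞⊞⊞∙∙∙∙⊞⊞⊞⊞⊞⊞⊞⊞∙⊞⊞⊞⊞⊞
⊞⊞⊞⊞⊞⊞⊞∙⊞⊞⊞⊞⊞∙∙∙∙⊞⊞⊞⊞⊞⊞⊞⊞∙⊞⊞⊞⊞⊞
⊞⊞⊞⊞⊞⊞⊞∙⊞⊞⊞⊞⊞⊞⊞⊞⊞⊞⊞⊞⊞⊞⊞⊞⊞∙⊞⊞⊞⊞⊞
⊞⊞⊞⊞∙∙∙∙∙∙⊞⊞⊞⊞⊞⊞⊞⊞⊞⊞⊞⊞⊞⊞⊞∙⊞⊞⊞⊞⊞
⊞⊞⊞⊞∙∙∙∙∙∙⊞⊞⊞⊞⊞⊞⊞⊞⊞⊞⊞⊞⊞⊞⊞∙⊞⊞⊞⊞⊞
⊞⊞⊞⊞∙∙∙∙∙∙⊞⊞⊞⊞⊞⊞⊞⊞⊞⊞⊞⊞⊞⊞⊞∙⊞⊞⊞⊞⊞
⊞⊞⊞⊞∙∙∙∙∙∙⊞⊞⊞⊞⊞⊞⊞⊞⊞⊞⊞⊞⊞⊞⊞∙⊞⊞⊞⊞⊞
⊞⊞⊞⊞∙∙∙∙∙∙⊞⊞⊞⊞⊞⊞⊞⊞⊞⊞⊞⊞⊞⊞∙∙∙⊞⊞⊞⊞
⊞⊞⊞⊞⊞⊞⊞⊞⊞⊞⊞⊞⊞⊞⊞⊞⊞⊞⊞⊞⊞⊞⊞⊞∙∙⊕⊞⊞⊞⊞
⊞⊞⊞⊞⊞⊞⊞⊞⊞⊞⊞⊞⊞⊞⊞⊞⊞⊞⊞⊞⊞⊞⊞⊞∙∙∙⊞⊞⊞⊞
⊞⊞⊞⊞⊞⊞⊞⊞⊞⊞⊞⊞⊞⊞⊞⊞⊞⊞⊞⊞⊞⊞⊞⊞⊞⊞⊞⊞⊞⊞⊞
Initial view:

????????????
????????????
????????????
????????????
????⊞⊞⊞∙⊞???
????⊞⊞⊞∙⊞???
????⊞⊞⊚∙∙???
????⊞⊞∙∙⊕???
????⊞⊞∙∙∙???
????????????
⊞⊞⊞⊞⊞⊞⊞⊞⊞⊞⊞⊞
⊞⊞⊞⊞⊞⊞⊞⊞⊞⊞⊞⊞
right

????????????
????????????
????????????
????????????
???⊞⊞⊞∙⊞⊞???
???⊞⊞⊞∙⊞⊞???
???⊞⊞∙⊚∙⊞???
???⊞⊞∙∙⊕⊞???
???⊞⊞∙∙∙⊞???
????????????
⊞⊞⊞⊞⊞⊞⊞⊞⊞⊞⊞⊞
⊞⊞⊞⊞⊞⊞⊞⊞⊞⊞⊞⊞

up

????????????
????????????
????????????
????????????
????⊞⊞∙⊞⊞???
???⊞⊞⊞∙⊞⊞???
???⊞⊞⊞⊚⊞⊞???
???⊞⊞∙∙∙⊞???
???⊞⊞∙∙⊕⊞???
???⊞⊞∙∙∙⊞???
????????????
⊞⊞⊞⊞⊞⊞⊞⊞⊞⊞⊞⊞

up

????????????
????????????
????????????
????????????
????⊞⊞∙⊞⊞???
????⊞⊞∙⊞⊞???
???⊞⊞⊞⊚⊞⊞???
???⊞⊞⊞∙⊞⊞???
???⊞⊞∙∙∙⊞???
???⊞⊞∙∙⊕⊞???
???⊞⊞∙∙∙⊞???
????????????

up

????????????
????????????
????????????
????????????
????⊞⊞∙⊞⊞???
????⊞⊞∙⊞⊞???
????⊞⊞⊚⊞⊞???
???⊞⊞⊞∙⊞⊞???
???⊞⊞⊞∙⊞⊞???
???⊞⊞∙∙∙⊞???
???⊞⊞∙∙⊕⊞???
???⊞⊞∙∙∙⊞???

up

????????????
????????????
????????????
????????????
????⊞⊞∙⊞⊞???
????⊞⊞∙⊞⊞???
????⊞⊞⊚⊞⊞???
????⊞⊞∙⊞⊞???
???⊞⊞⊞∙⊞⊞???
???⊞⊞⊞∙⊞⊞???
???⊞⊞∙∙∙⊞???
???⊞⊞∙∙⊕⊞???

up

????????????
????????????
????????????
????????????
????⊞⊞∙⊞⊞???
????⊞⊞∙⊞⊞???
????⊞⊞⊚⊞⊞???
????⊞⊞∙⊞⊞???
????⊞⊞∙⊞⊞???
???⊞⊞⊞∙⊞⊞???
???⊞⊞⊞∙⊞⊞???
???⊞⊞∙∙∙⊞???

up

????????????
????????????
????????????
????????????
????⊞⊞∙⊞⊞???
????⊞⊞∙⊞⊞???
????⊞⊞⊚⊞⊞???
????⊞⊞∙⊞⊞???
????⊞⊞∙⊞⊞???
????⊞⊞∙⊞⊞???
???⊞⊞⊞∙⊞⊞???
???⊞⊞⊞∙⊞⊞???

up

????????????
????????????
????????????
????????????
????⊞⊞∙⊞⊞???
????⊞⊞∙⊞⊞???
????⊞⊞⊚⊞⊞???
????⊞⊞∙⊞⊞???
????⊞⊞∙⊞⊞???
????⊞⊞∙⊞⊞???
????⊞⊞∙⊞⊞???
???⊞⊞⊞∙⊞⊞???

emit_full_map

?⊞⊞∙⊞⊞
?⊞⊞∙⊞⊞
?⊞⊞⊚⊞⊞
?⊞⊞∙⊞⊞
?⊞⊞∙⊞⊞
?⊞⊞∙⊞⊞
?⊞⊞∙⊞⊞
⊞⊞⊞∙⊞⊞
⊞⊞⊞∙⊞⊞
⊞⊞∙∙∙⊞
⊞⊞∙∙⊕⊞
⊞⊞∙∙∙⊞

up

????????????
????????????
????????????
????????????
????⊞⊞∙⊞⊞???
????⊞⊞∙⊞⊞???
????⊞⊞⊚⊞⊞???
????⊞⊞∙⊞⊞???
????⊞⊞∙⊞⊞???
????⊞⊞∙⊞⊞???
????⊞⊞∙⊞⊞???
????⊞⊞∙⊞⊞???

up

????????????
????????????
????????????
????????????
????⊞∙∙∙∙???
????⊞⊞∙⊞⊞???
????⊞⊞⊚⊞⊞???
????⊞⊞∙⊞⊞???
????⊞⊞∙⊞⊞???
????⊞⊞∙⊞⊞???
????⊞⊞∙⊞⊞???
????⊞⊞∙⊞⊞???

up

????????????
????????????
????????????
????????????
????∙∙⊕∙∙???
????⊞∙∙∙∙???
????⊞⊞⊚⊞⊞???
????⊞⊞∙⊞⊞???
????⊞⊞∙⊞⊞???
????⊞⊞∙⊞⊞???
????⊞⊞∙⊞⊞???
????⊞⊞∙⊞⊞???

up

????????????
????????????
????????????
????????????
????∙∙∙∙∙???
????∙∙⊕∙∙???
????⊞∙⊚∙∙???
????⊞⊞∙⊞⊞???
????⊞⊞∙⊞⊞???
????⊞⊞∙⊞⊞???
????⊞⊞∙⊞⊞???
????⊞⊞∙⊞⊞???

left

????????????
????????????
????????????
????????????
????∙∙∙∙∙∙??
????∙∙∙⊕∙∙??
????⊞⊞⊚∙∙∙??
????⊞⊞⊞∙⊞⊞??
????⊞⊞⊞∙⊞⊞??
?????⊞⊞∙⊞⊞??
?????⊞⊞∙⊞⊞??
?????⊞⊞∙⊞⊞??

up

⊞⊞⊞⊞⊞⊞⊞⊞⊞⊞⊞⊞
????????????
????????????
????????????
????⊞⊞∙∙∙???
????∙∙∙∙∙∙??
????∙∙⊚⊕∙∙??
????⊞⊞∙∙∙∙??
????⊞⊞⊞∙⊞⊞??
????⊞⊞⊞∙⊞⊞??
?????⊞⊞∙⊞⊞??
?????⊞⊞∙⊞⊞??

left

⊞⊞⊞⊞⊞⊞⊞⊞⊞⊞⊞⊞
????????????
????????????
????????????
????⊞⊞⊞∙∙∙??
????∙∙∙∙∙∙∙?
????∙∙⊚∙⊕∙∙?
????⊞⊞⊞∙∙∙∙?
????⊞⊞⊞⊞∙⊞⊞?
?????⊞⊞⊞∙⊞⊞?
??????⊞⊞∙⊞⊞?
??????⊞⊞∙⊞⊞?

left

⊞⊞⊞⊞⊞⊞⊞⊞⊞⊞⊞⊞
????????????
????????????
????????????
????⊞⊞⊞⊞∙∙∙?
????∙∙∙∙∙∙∙∙
????∙∙⊚∙∙⊕∙∙
????⊞⊞⊞⊞∙∙∙∙
????⊞⊞⊞⊞⊞∙⊞⊞
??????⊞⊞⊞∙⊞⊞
???????⊞⊞∙⊞⊞
???????⊞⊞∙⊞⊞

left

⊞⊞⊞⊞⊞⊞⊞⊞⊞⊞⊞⊞
????????????
????????????
????????????
????⊞⊞⊞⊞⊞∙∙∙
????∙∙∙∙∙∙∙∙
????∙∙⊚∙∙∙⊕∙
????⊞⊞⊞⊞⊞∙∙∙
????⊞⊞⊞⊞⊞⊞∙⊞
???????⊞⊞⊞∙⊞
????????⊞⊞∙⊞
????????⊞⊞∙⊞

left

⊞⊞⊞⊞⊞⊞⊞⊞⊞⊞⊞⊞
????????????
????????????
????????????
????⊞⊞⊞⊞⊞⊞∙∙
????∙∙∙∙∙∙∙∙
????∙∙⊚∙∙∙∙⊕
????⊞⊞⊞⊞⊞⊞∙∙
????⊞⊞⊞⊞⊞⊞⊞∙
????????⊞⊞⊞∙
?????????⊞⊞∙
?????????⊞⊞∙

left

⊞⊞⊞⊞⊞⊞⊞⊞⊞⊞⊞⊞
????????????
????????????
????????????
????⊞⊞⊞⊞⊞⊞⊞∙
????∙∙∙∙∙∙∙∙
????∙∙⊚∙∙∙∙∙
????⊞⊞⊞⊞⊞⊞⊞∙
????⊞⊞⊞⊞⊞⊞⊞⊞
?????????⊞⊞⊞
??????????⊞⊞
??????????⊞⊞

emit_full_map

⊞⊞⊞⊞⊞⊞⊞∙∙∙?
∙∙∙∙∙∙∙∙∙∙∙
∙∙⊚∙∙∙∙∙⊕∙∙
⊞⊞⊞⊞⊞⊞⊞∙∙∙∙
⊞⊞⊞⊞⊞⊞⊞⊞∙⊞⊞
?????⊞⊞⊞∙⊞⊞
??????⊞⊞∙⊞⊞
??????⊞⊞∙⊞⊞
??????⊞⊞∙⊞⊞
??????⊞⊞∙⊞⊞
??????⊞⊞∙⊞⊞
??????⊞⊞∙⊞⊞
?????⊞⊞⊞∙⊞⊞
?????⊞⊞⊞∙⊞⊞
?????⊞⊞∙∙∙⊞
?????⊞⊞∙∙⊕⊞
?????⊞⊞∙∙∙⊞

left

⊞⊞⊞⊞⊞⊞⊞⊞⊞⊞⊞⊞
????????????
????????????
????????????
????⊞⊞⊞⊞⊞⊞⊞⊞
????∙∙∙∙∙∙∙∙
????∙∙⊚∙∙∙∙∙
????⊡⊞⊞⊞⊞⊞⊞⊞
????∙⊞⊞⊞⊞⊞⊞⊞
??????????⊞⊞
???????????⊞
???????????⊞

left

⊞⊞⊞⊞⊞⊞⊞⊞⊞⊞⊞⊞
????????????
????????????
????????????
????⊞⊞⊞⊞⊞⊞⊞⊞
????∙∙∙∙∙∙∙∙
????∙∙⊚∙∙∙∙∙
????∙⊡⊞⊞⊞⊞⊞⊞
????⊕∙⊞⊞⊞⊞⊞⊞
???????????⊞
????????????
????????????

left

⊞⊞⊞⊞⊞⊞⊞⊞⊞⊞⊞⊞
????????????
????????????
????????????
????⊞⊞⊞⊞⊞⊞⊞⊞
????∙∙∙∙∙∙∙∙
????∙∙⊚∙∙∙∙∙
????∙∙⊡⊞⊞⊞⊞⊞
????∙⊕∙⊞⊞⊞⊞⊞
????????????
????????????
????????????

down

????????????
????????????
????????????
????⊞⊞⊞⊞⊞⊞⊞⊞
????∙∙∙∙∙∙∙∙
????∙∙∙∙∙∙∙∙
????∙∙⊚⊞⊞⊞⊞⊞
????∙⊕∙⊞⊞⊞⊞⊞
????∙∙∙⊞⊞???
????????????
????????????
????????????

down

????????????
????????????
????⊞⊞⊞⊞⊞⊞⊞⊞
????∙∙∙∙∙∙∙∙
????∙∙∙∙∙∙∙∙
????∙∙⊡⊞⊞⊞⊞⊞
????∙⊕⊚⊞⊞⊞⊞⊞
????∙∙∙⊞⊞???
????∙∙∙⊞⊞???
????????????
????????????
????????????

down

????????????
????⊞⊞⊞⊞⊞⊞⊞⊞
????∙∙∙∙∙∙∙∙
????∙∙∙∙∙∙∙∙
????∙∙⊡⊞⊞⊞⊞⊞
????∙⊕∙⊞⊞⊞⊞⊞
????∙∙⊚⊞⊞???
????∙∙∙⊞⊞???
????∙∙∙⊞⊞???
????????????
????????????
????????????

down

????⊞⊞⊞⊞⊞⊞⊞⊞
????∙∙∙∙∙∙∙∙
????∙∙∙∙∙∙∙∙
????∙∙⊡⊞⊞⊞⊞⊞
????∙⊕∙⊞⊞⊞⊞⊞
????∙∙∙⊞⊞???
????∙∙⊚⊞⊞???
????∙∙∙⊞⊞???
????∙∙∙⊞⊞???
????????????
????????????
????????????

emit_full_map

⊞⊞⊞⊞⊞⊞⊞⊞⊞⊞∙∙∙?
∙∙∙∙∙∙∙∙∙∙∙∙∙∙
∙∙∙∙∙∙∙∙∙∙∙⊕∙∙
∙∙⊡⊞⊞⊞⊞⊞⊞⊞∙∙∙∙
∙⊕∙⊞⊞⊞⊞⊞⊞⊞⊞∙⊞⊞
∙∙∙⊞⊞???⊞⊞⊞∙⊞⊞
∙∙⊚⊞⊞????⊞⊞∙⊞⊞
∙∙∙⊞⊞????⊞⊞∙⊞⊞
∙∙∙⊞⊞????⊞⊞∙⊞⊞
?????????⊞⊞∙⊞⊞
?????????⊞⊞∙⊞⊞
?????????⊞⊞∙⊞⊞
????????⊞⊞⊞∙⊞⊞
????????⊞⊞⊞∙⊞⊞
????????⊞⊞∙∙∙⊞
????????⊞⊞∙∙⊕⊞
????????⊞⊞∙∙∙⊞


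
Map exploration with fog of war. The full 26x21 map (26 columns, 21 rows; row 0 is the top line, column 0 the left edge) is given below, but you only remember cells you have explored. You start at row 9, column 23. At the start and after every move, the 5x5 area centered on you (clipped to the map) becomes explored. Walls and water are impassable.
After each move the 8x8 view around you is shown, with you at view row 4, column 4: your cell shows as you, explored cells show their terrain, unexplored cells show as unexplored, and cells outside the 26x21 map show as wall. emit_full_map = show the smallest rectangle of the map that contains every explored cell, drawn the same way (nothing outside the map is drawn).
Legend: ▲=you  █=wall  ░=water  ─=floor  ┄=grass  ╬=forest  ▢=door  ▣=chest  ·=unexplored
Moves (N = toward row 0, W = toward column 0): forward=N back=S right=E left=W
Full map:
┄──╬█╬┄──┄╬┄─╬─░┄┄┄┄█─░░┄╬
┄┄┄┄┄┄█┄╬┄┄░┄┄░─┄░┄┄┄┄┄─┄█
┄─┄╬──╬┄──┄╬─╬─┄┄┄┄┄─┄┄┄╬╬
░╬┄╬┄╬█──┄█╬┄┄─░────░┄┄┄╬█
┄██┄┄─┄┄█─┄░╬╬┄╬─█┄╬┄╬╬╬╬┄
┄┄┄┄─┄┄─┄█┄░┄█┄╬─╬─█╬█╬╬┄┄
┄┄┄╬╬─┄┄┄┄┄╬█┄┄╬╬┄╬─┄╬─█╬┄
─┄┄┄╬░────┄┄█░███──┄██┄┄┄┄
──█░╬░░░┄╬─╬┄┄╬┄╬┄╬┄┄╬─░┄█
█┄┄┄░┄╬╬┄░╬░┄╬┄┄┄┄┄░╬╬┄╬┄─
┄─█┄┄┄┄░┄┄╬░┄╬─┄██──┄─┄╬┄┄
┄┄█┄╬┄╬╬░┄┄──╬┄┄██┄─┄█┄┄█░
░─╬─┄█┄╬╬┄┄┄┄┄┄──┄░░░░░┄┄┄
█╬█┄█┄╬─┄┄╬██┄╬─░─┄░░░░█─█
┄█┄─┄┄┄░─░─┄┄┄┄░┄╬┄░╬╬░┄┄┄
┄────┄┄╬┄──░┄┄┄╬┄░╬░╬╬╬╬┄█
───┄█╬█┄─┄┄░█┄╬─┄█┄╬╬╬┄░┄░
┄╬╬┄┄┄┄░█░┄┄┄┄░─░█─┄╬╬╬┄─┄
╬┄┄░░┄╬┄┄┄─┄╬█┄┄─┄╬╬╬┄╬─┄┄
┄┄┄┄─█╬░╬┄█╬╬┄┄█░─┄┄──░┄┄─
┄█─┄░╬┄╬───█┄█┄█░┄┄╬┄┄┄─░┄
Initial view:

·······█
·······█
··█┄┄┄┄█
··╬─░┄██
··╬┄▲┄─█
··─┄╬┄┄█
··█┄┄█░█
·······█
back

·······█
··█┄┄┄┄█
··╬─░┄██
··╬┄╬┄─█
··─┄▲┄┄█
··█┄┄█░█
··░░┄┄┄█
·······█

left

········
···█┄┄┄┄
··┄╬─░┄█
··╬╬┄╬┄─
··┄─▲╬┄┄
··┄█┄┄█░
··░░░┄┄┄
········

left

········
····█┄┄┄
··┄┄╬─░┄
··░╬╬┄╬┄
··─┄▲┄╬┄
··─┄█┄┄█
··░░░░┄┄
········

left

········
·····█┄┄
··╬┄┄╬─░
··┄░╬╬┄╬
··──▲─┄╬
··┄─┄█┄┄
··░░░░░┄
········

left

········
······█┄
··┄╬┄┄╬─
··┄┄░╬╬┄
··█─▲┄─┄
··█┄─┄█┄
··┄░░░░░
········

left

········
·······█
··╬┄╬┄┄╬
··┄┄┄░╬╬
··██▲─┄─
··██┄─┄█
··─┄░░░░
········

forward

········
········
··█──┄██
··╬┄╬┄┄╬
··┄┄▲░╬╬
··██──┄─
··██┄─┄█
··─┄░░░░

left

········
········
··██──┄█
··┄╬┄╬┄┄
··┄┄▲┄░╬
··┄██──┄
··┄██┄─┄
···─┄░░░

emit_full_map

██──┄██┄┄┄┄
┄╬┄╬┄┄╬─░┄█
┄┄▲┄░╬╬┄╬┄─
┄██──┄─┄╬┄┄
┄██┄─┄█┄┄█░
·─┄░░░░░┄┄┄

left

········
········
··███──┄
··╬┄╬┄╬┄
··┄┄▲┄┄░
··─┄██──
··┄┄██┄─
····─┄░░

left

········
········
··░███──
··┄╬┄╬┄╬
··╬┄▲┄┄┄
··╬─┄██─
··╬┄┄██┄
·····─┄░

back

········
··░███──
··┄╬┄╬┄╬
··╬┄┄┄┄┄
··╬─▲██─
··╬┄┄██┄
··┄┄──┄░
········

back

··░███──
··┄╬┄╬┄╬
··╬┄┄┄┄┄
··╬─┄██─
··╬┄▲██┄
··┄┄──┄░
··┄╬─░─·
········

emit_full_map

░███──┄██┄┄┄┄
┄╬┄╬┄╬┄┄╬─░┄█
╬┄┄┄┄┄░╬╬┄╬┄─
╬─┄██──┄─┄╬┄┄
╬┄▲██┄─┄█┄┄█░
┄┄──┄░░░░░┄┄┄
┄╬─░─········

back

··┄╬┄╬┄╬
··╬┄┄┄┄┄
··╬─┄██─
··╬┄┄██┄
··┄┄▲─┄░
··┄╬─░─·
··┄┄░┄╬·
········

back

··╬┄┄┄┄┄
··╬─┄██─
··╬┄┄██┄
··┄┄──┄░
··┄╬▲░─·
··┄┄░┄╬·
··┄┄╬┄░·
········

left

···╬┄┄┄┄
···╬─┄██
··─╬┄┄██
··┄┄┄──┄
··█┄▲─░─
··┄┄┄░┄╬
··┄┄┄╬┄░
········

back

···╬─┄██
··─╬┄┄██
··┄┄┄──┄
··█┄╬─░─
··┄┄▲░┄╬
··┄┄┄╬┄░
··█┄╬─┄·
········

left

····╬─┄█
···─╬┄┄█
··┄┄┄┄──
··██┄╬─░
··┄┄▲┄░┄
··░┄┄┄╬┄
··░█┄╬─┄
········

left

·····╬─┄
····─╬┄┄
··┄┄┄┄┄─
··╬██┄╬─
··─┄▲┄┄░
··─░┄┄┄╬
··┄░█┄╬─
········

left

······╬─
·····─╬┄
··┄┄┄┄┄┄
··┄╬██┄╬
··░─▲┄┄┄
··──░┄┄┄
··┄┄░█┄╬
········

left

·······╬
······─╬
··╬┄┄┄┄┄
··┄┄╬██┄
··─░▲┄┄┄
··┄──░┄┄
··─┄┄░█┄
········

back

······─╬
··╬┄┄┄┄┄
··┄┄╬██┄
··─░─┄┄┄
··┄─▲░┄┄
··─┄┄░█┄
··█░┄┄┄·
········

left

·······─
···╬┄┄┄┄
··─┄┄╬██
··░─░─┄┄
··╬┄▲─░┄
··┄─┄┄░█
··░█░┄┄┄
········

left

········
····╬┄┄┄
··╬─┄┄╬█
··┄░─░─┄
··┄╬▲──░
··█┄─┄┄░
··┄░█░┄┄
········

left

········
·····╬┄┄
··┄╬─┄┄╬
··┄┄░─░─
··┄┄▲┄──
··╬█┄─┄┄
··┄┄░█░┄
········

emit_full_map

········░███──┄██┄┄┄┄
········┄╬┄╬┄╬┄┄╬─░┄█
········╬┄┄┄┄┄░╬╬┄╬┄─
········╬─┄██──┄─┄╬┄┄
·······─╬┄┄██┄─┄█┄┄█░
···╬┄┄┄┄┄┄──┄░░░░░┄┄┄
┄╬─┄┄╬██┄╬─░─········
┄┄░─░─┄┄┄┄░┄╬········
┄┄▲┄──░┄┄┄╬┄░········
╬█┄─┄┄░█┄╬─┄·········
┄┄░█░┄┄┄·············

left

········
······╬┄
··█┄╬─┄┄
··┄┄┄░─░
··─┄▲╬┄─
··█╬█┄─┄
··┄┄┄░█░
········

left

········
·······╬
··┄█┄╬─┄
··─┄┄┄░─
··──▲┄╬┄
··┄█╬█┄─
··┄┄┄┄░█
········

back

·······╬
··┄█┄╬─┄
··─┄┄┄░─
··──┄┄╬┄
··┄█▲█┄─
··┄┄┄┄░█
··░░┄╬┄·
········

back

··┄█┄╬─┄
··─┄┄┄░─
··──┄┄╬┄
··┄█╬█┄─
··┄┄▲┄░█
··░░┄╬┄·
··┄─█╬░·
········

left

···┄█┄╬─
···─┄┄┄░
··───┄┄╬
··─┄█╬█┄
··╬┄▲┄┄░
··┄░░┄╬┄
··┄┄─█╬░
········

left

█···┄█┄╬
█···─┄┄┄
█·────┄┄
█·──┄█╬█
█·╬╬▲┄┄┄
█·┄┄░░┄╬
█·┄┄┄─█╬
█·······

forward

█·······
█···┄█┄╬
█·█┄─┄┄┄
█·────┄┄
█·──▲█╬█
█·╬╬┄┄┄┄
█·┄┄░░┄╬
█·┄┄┄─█╬

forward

█·······
█·······
█·╬█┄█┄╬
█·█┄─┄┄┄
█·──▲─┄┄
█·──┄█╬█
█·╬╬┄┄┄┄
█·┄┄░░┄╬

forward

█·······
█·······
█·─╬─┄█·
█·╬█┄█┄╬
█·█┄▲┄┄┄
█·────┄┄
█·──┄█╬█
█·╬╬┄┄┄┄

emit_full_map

············░███──┄██┄┄┄┄
············┄╬┄╬┄╬┄┄╬─░┄█
············╬┄┄┄┄┄░╬╬┄╬┄─
············╬─┄██──┄─┄╬┄┄
···········─╬┄┄██┄─┄█┄┄█░
─╬─┄█··╬┄┄┄┄┄┄──┄░░░░░┄┄┄
╬█┄█┄╬─┄┄╬██┄╬─░─········
█┄▲┄┄┄░─░─┄┄┄┄░┄╬········
────┄┄╬┄──░┄┄┄╬┄░········
──┄█╬█┄─┄┄░█┄╬─┄·········
╬╬┄┄┄┄░█░┄┄┄·············
┄┄░░┄╬┄··················
┄┄┄─█╬░··················

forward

█·······
█·······
█·┄█┄╬┄·
█·─╬─┄█·
█·╬█▲█┄╬
█·█┄─┄┄┄
█·────┄┄
█·──┄█╬█

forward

█·······
█·······
█·─█┄┄┄·
█·┄█┄╬┄·
█·─╬▲┄█·
█·╬█┄█┄╬
█·█┄─┄┄┄
█·────┄┄

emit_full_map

············░███──┄██┄┄┄┄
············┄╬┄╬┄╬┄┄╬─░┄█
············╬┄┄┄┄┄░╬╬┄╬┄─
─█┄┄┄·······╬─┄██──┄─┄╬┄┄
┄█┄╬┄······─╬┄┄██┄─┄█┄┄█░
─╬▲┄█··╬┄┄┄┄┄┄──┄░░░░░┄┄┄
╬█┄█┄╬─┄┄╬██┄╬─░─········
█┄─┄┄┄░─░─┄┄┄┄░┄╬········
────┄┄╬┄──░┄┄┄╬┄░········
──┄█╬█┄─┄┄░█┄╬─┄·········
╬╬┄┄┄┄░█░┄┄┄·············
┄┄░░┄╬┄··················
┄┄┄─█╬░··················
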